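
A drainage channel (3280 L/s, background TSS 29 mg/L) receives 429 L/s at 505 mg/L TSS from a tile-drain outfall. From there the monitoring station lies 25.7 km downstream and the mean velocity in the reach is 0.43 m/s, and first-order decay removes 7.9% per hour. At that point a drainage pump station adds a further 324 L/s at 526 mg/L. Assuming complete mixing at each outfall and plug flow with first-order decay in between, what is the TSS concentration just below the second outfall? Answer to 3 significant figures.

62.0 mg/L

Mass balance: C = (3280·29.00 + 429.0·505.0) / 3709 = 311800/3709 = 84.06 mg/L; combined flow 3709 L/s.
Travel time t = 25.7·1000 / 0.43 = 59770 s = 16.60 h.
7.9%/h lost → k = −ln(1 − 0.079) = 0.08230 h⁻¹.
After decay, C = 84.06 × e^(−kt) = 84.06 × 0.2551 = 21.44 mg/L.
At the second outfall, C = (3709·21.44 + 324.0·526.0) / (3709 + 324.0) = 61.97 mg/L.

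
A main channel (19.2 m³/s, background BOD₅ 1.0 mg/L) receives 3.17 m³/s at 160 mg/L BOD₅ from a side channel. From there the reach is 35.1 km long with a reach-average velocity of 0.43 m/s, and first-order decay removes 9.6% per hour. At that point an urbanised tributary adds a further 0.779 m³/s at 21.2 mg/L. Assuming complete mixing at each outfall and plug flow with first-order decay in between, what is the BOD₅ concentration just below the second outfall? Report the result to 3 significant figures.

Conservation of mass: C = (19.20·1.000 + 3.170·160.0) / 22.37 = 526.4/22.37 = 23.53 mg/L; combined flow 22.37 m³/s.
Travel time t = 35.1·1000 / 0.43 = 81630 s = 22.67 h.
9.6%/h lost → k = −ln(1 − 0.096) = 0.1009 h⁻¹.
After decay, C = 23.53 × e^(−kt) = 23.53 × 0.1014 = 2.387 mg/L.
At the second outfall, C = (22.37·2.387 + 0.7790·21.20) / (22.37 + 0.7790) = 3.020 mg/L.

3.02 mg/L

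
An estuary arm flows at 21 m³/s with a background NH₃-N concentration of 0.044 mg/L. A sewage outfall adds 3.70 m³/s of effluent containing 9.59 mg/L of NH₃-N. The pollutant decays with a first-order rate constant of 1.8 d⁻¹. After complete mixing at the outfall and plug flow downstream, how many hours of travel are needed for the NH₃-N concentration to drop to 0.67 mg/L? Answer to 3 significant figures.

Conservation of mass: C = (21.00·0.04400 + 3.700·9.590) / 24.70 = 36.41/24.70 = 1.474 mg/L.
1.474·exp(−k·t) = 0.67 → t = ln(1.474/0.67)/k = 37840 s = 10.51 h.

10.5 h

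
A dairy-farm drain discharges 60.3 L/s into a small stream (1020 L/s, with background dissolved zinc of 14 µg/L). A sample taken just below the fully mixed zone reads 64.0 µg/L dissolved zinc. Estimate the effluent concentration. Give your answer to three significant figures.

Mass balance: 1020·14.00 + 60.30·Cₑ = 1080·64.00
→ Cₑ = (1080·64.00 − 1020·14.00) / 60.30 = 909.8 µg/L.

910 µg/L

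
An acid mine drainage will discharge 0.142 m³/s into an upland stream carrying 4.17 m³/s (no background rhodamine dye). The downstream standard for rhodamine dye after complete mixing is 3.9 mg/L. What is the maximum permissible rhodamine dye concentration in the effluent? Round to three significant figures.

At the limit, (Qr·Cr + Qe·Cₑ)/(Qr + Qe) = 3.9:
Cₑ = (4.312·3.9 − 4.170·0) / 0.1420 = 118.4 mg/L.

118 mg/L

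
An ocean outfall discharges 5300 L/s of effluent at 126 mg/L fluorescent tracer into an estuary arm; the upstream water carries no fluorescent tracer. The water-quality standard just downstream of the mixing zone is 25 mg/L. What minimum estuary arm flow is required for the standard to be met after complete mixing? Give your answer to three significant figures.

21400 L/s

Set C_mix = 25: (Q·0 + 5300·126.0) / (Q + 5300) = 25
→ Q = 5300·(126.0 − 25)/(25 − 0) = 21410 L/s.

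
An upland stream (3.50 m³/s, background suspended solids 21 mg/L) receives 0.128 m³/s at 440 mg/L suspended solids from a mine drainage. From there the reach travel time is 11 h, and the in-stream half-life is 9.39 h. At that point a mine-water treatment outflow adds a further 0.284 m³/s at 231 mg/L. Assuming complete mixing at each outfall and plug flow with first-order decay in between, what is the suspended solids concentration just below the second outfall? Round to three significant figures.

Mass balance: C = (3.500·21.00 + 0.1280·440.0) / 3.628 = 129.8/3.628 = 35.78 mg/L; combined flow 3.628 m³/s.
Half-life 9.39 h → k = ln 2 / 9.39 = 0.07382 h⁻¹ = 1.772 d⁻¹.
After decay, C = 35.78 × e^(−kt) = 35.78 × 0.4440 = 15.89 mg/L.
At the second outfall, C = (3.628·15.89 + 0.2840·231.0) / (3.628 + 0.2840) = 31.50 mg/L.

31.5 mg/L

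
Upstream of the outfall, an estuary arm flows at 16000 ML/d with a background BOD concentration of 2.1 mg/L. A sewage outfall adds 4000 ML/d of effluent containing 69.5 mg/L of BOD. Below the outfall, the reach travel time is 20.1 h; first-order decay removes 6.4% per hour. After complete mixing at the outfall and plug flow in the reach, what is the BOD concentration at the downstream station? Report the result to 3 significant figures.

4.12 mg/L

Mass balance: C = (16000·2.100 + 4000·69.50) / 20000 = 311600/20000 = 15.58 mg/L.
6.4%/h lost → k = −ln(1 − 0.064) = 0.06614 h⁻¹.
First-order decay: C = 15.58·exp(−k·t) = 15.58·0.2646 = 4.123 mg/L.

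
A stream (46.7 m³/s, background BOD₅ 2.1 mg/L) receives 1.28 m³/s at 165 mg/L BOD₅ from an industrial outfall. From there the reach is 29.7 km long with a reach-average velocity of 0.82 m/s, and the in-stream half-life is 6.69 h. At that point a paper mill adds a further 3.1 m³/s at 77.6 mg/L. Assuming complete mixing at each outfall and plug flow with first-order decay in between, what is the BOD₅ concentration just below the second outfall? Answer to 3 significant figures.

Conservation of mass: C = (46.70·2.100 + 1.280·165.0) / 47.98 = 309.3/47.98 = 6.446 mg/L; combined flow 47.98 m³/s.
Travel time t = 29.7·1000 / 0.82 = 36220 s = 10.06 h.
Half-life 6.69 h → k = ln 2 / 6.69 = 0.1036 h⁻¹ = 2.487 d⁻¹.
Decay over the reach: 6.446·exp(−kt) = 6.446·0.3526 = 2.273 mg/L.
At the second outfall, C = (47.98·2.273 + 3.100·77.60) / (47.98 + 3.100) = 6.844 mg/L.

6.84 mg/L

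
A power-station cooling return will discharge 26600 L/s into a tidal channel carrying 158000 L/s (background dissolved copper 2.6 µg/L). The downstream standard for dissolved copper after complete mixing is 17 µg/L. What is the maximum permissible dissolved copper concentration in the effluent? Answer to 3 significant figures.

At the limit, (Qr·Cr + Qe·Cₑ)/(Qr + Qe) = 17:
Cₑ = (184600·17 − 158000·2.600) / 26600 = 102.5 µg/L.

103 µg/L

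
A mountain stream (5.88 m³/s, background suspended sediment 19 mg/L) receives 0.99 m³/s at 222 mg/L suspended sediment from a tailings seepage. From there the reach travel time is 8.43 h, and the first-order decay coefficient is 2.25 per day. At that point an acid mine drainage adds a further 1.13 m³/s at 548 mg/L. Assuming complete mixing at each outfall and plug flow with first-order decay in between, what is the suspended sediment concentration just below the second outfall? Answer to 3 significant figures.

96.2 mg/L

Mass balance: C = (5.880·19.00 + 0.9900·222.0) / 6.870 = 331.5/6.870 = 48.25 mg/L; combined flow 6.870 m³/s.
Applying C = C₀e^(−kt): 48.25 × 0.4537 = 21.89 mg/L.
Second outfall: C = (6.870·21.89 + 1.130·548.0)/8.000 = 96.21 mg/L.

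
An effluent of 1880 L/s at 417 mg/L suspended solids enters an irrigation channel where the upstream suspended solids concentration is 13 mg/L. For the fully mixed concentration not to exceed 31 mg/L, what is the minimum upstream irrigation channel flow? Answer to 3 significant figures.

40300 L/s

Set C_mix = 31: (Q·13.00 + 1880·417.0) / (Q + 1880) = 31
→ Q = 1880·(417.0 − 31)/(31 − 13.00) = 40320 L/s.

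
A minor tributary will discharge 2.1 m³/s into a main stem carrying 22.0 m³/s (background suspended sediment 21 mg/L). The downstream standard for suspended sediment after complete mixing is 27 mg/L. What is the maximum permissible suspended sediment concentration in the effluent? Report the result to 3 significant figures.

At the limit, (Qr·Cr + Qe·Cₑ)/(Qr + Qe) = 27:
Cₑ = (24.10·27 − 22.00·21.00) / 2.100 = 89.86 mg/L.

89.9 mg/L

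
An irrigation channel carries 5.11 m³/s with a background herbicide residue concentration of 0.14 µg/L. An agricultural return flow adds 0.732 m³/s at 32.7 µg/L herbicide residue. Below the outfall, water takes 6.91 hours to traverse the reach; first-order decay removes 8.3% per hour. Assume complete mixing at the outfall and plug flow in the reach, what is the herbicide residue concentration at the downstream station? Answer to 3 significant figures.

Mixed concentration C = ΣQC/ΣQ = (5.110·0.1400 + 0.7320·32.70) / 5.842 = 24.65/5.842 = 4.220 µg/L.
8.3%/h lost → k = −ln(1 − 0.083) = 0.08665 h⁻¹.
After decay, C = 4.220 × e^(−kt) = 4.220 × 0.5495 = 2.319 µg/L.

2.32 µg/L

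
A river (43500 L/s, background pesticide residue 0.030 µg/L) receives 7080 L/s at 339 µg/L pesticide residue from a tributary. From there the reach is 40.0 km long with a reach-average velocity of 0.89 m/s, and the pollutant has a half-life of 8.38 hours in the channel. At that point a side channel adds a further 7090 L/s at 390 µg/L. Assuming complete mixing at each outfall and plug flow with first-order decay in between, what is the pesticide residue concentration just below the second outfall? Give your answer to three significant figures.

Mixed concentration C = ΣQC/ΣQ = (43500·0.03000 + 7080·339.0) / 50580 = 2401000/50580 = 47.48 µg/L; combined flow 50580 L/s.
Travel time t = 40.0·1000 / 0.89 = 44940 s = 12.48 h.
Half-life 8.38 h → k = ln 2 / 8.38 = 0.08271 h⁻¹ = 1.985 d⁻¹.
Applying C = C₀e^(−kt): 47.48 × 0.3561 = 16.91 µg/L.
At the second outfall, C = (50580·16.91 + 7090·390.0) / (50580 + 7090) = 62.77 µg/L.

62.8 µg/L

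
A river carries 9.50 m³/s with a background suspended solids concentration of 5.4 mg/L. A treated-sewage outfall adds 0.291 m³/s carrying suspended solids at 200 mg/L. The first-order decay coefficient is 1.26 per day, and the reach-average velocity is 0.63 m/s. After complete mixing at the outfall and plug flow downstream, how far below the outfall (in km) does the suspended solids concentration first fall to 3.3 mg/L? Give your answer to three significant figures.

52.7 km

Mixed concentration C = ΣQC/ΣQ = (9.500·5.400 + 0.2910·200.0) / 9.791 = 109.5/9.791 = 11.18 mg/L.
Set 11.18·exp(−k·t) = 3.3 → t = ln(11.18/3.3)/k = 83690 s = 23.25 h.
Distance = v·t = 0.63·83690 = 52730 m = 52.73 km.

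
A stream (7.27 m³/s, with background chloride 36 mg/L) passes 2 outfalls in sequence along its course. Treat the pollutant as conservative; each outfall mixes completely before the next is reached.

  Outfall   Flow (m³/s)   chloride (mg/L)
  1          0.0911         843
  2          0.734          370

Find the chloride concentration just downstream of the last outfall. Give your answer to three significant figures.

75.4 mg/L

Outfall 1: combined Q = 7.361 m³/s; C = (7.270·36.00 + 0.09110·843.0)/7.361 = 45.99 mg/L.
Outfall 2: combined Q = 8.095 m³/s; C = (7.361·45.99 + 0.7340·370.0)/8.095 = 75.37 mg/L.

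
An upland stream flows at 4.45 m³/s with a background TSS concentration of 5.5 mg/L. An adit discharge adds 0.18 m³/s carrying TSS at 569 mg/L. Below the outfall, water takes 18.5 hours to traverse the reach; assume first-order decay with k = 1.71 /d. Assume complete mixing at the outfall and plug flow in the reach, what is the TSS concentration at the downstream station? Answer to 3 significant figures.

7.34 mg/L

After mixing, C = (4.450·5.500 + 0.1800·569.0) / 4.630 = 126.9/4.630 = 27.41 mg/L.
Decay over the reach: 27.41·exp(−kt) = 27.41·0.2676 = 7.335 mg/L.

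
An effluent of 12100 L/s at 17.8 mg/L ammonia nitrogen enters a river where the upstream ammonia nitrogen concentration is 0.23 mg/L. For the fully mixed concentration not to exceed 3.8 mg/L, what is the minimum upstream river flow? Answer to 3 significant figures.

Set C_mix = 3.8: (Q·0.2300 + 12100·17.80) / (Q + 12100) = 3.8
→ Q = 12100·(17.80 − 3.8)/(3.8 − 0.2300) = 47450 L/s.

47500 L/s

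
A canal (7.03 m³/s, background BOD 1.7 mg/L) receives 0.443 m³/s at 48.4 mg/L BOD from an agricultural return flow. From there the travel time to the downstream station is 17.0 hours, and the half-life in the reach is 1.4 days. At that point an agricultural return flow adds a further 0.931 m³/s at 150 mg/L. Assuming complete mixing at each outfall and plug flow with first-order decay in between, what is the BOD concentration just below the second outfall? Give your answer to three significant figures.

19.4 mg/L

Mixed concentration C = ΣQC/ΣQ = (7.030·1.700 + 0.4430·48.40) / 7.473 = 33.39/7.473 = 4.468 mg/L; combined flow 7.473 m³/s.
Half-life 1.4 d → k = ln 2 / 1.4 = 0.4951 d⁻¹.
After decay, C = 4.468 × e^(−kt) = 4.468 × 0.7042 = 3.147 mg/L.
At the second outfall, C = (7.473·3.147 + 0.9310·150.0) / (7.473 + 0.9310) = 19.42 mg/L.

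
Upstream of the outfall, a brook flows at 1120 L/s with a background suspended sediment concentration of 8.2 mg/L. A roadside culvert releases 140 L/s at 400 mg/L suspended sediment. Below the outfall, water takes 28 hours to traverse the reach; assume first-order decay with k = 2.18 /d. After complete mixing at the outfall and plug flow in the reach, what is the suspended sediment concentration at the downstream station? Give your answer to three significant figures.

Mass balance: C = (1120·8.200 + 140.0·400.0) / 1260 = 65180/1260 = 51.73 mg/L.
After decay, C = 51.73 × e^(−kt) = 51.73 × 0.07860 = 4.066 mg/L.

4.07 mg/L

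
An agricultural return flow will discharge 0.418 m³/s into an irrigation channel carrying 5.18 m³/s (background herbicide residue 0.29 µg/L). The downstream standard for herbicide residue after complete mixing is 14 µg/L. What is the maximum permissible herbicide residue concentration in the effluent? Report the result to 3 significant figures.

184 µg/L

At the limit, (Qr·Cr + Qe·Cₑ)/(Qr + Qe) = 14:
Cₑ = (5.598·14 − 5.180·0.2900) / 0.4180 = 183.9 µg/L.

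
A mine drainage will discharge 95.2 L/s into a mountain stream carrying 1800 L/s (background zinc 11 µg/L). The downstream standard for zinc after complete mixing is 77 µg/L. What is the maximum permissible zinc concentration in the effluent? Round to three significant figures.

1320 µg/L

At the limit, (Qr·Cr + Qe·Cₑ)/(Qr + Qe) = 77:
Cₑ = (1895·77 − 1800·11.00) / 95.20 = 1325 µg/L.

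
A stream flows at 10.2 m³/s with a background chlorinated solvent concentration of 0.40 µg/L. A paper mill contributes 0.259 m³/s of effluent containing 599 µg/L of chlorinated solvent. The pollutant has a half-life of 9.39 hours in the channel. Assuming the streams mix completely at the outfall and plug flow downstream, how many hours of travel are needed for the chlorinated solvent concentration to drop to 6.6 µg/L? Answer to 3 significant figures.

Conservation of mass: C = (10.20·0.4000 + 0.2590·599.0) / 10.46 = 159.2/10.46 = 15.22 µg/L.
Half-life 9.39 h → k = ln 2 / 9.39 = 0.07382 h⁻¹ = 1.772 d⁻¹.
15.22·exp(−k·t) = 6.6 → t = ln(15.22/6.6)/k = 40760 s = 11.32 h.

11.3 h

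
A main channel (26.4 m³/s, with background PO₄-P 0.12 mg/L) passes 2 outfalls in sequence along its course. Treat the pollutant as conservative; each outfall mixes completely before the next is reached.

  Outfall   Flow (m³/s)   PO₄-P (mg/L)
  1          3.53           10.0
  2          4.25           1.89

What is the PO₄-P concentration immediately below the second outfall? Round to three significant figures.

Below outfall 1: Q → 29.93 m³/s, C = (26.40·0.1200 + 3.530·10.00)/29.93 = 1.285 mg/L.
Below outfall 2: Q → 34.18 m³/s, C = (29.93·1.285 + 4.250·1.890)/34.18 = 1.360 mg/L.

1.36 mg/L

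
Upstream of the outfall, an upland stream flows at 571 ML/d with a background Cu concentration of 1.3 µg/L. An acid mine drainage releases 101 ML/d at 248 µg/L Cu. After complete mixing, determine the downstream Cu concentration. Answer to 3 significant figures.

After mixing, C = (571.0·1.300 + 101.0·248.0) / 672.0 = 25790/672.0 = 38.38 µg/L.

38.4 µg/L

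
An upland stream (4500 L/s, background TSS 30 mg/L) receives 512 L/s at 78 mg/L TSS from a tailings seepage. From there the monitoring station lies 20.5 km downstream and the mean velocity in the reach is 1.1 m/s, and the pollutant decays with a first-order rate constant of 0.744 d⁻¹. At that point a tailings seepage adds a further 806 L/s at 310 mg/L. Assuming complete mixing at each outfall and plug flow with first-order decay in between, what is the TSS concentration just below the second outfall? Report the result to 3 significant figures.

Mass balance: C = (4500·30.00 + 512.0·78.00) / 5012 = 174900/5012 = 34.90 mg/L; combined flow 5012 L/s.
Travel time t = 20.5·1000 / 1.1 = 18640 s = 5.177 h.
First-order decay: C = 34.90·exp(−k·t) = 34.90·0.8517 = 29.73 mg/L.
Second outfall: C = (5012·29.73 + 806.0·310.0)/5818 = 68.56 mg/L.

68.6 mg/L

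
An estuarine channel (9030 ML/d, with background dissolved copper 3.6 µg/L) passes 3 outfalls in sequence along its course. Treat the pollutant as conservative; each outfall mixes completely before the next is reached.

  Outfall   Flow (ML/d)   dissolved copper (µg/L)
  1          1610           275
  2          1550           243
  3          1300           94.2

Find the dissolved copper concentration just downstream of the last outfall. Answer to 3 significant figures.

After outfall 1: Q = 9030 + 1610 = 10640 ML/d; C = (9030·3.600 + 1610·275.0)/10640 = 44.67 µg/L.
After outfall 2: Q = 10640 + 1550 = 12190 ML/d; C = (10640·44.67 + 1550·243.0)/12190 = 69.89 µg/L.
After outfall 3: Q = 12190 + 1300 = 13490 ML/d; C = (12190·69.89 + 1300·94.20)/13490 = 72.23 µg/L.

72.2 µg/L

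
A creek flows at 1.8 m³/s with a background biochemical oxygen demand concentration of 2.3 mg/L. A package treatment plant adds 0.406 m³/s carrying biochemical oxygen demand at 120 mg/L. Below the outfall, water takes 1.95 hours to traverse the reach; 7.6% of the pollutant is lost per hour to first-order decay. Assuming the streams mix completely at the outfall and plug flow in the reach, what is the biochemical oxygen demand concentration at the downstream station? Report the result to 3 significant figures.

20.5 mg/L

Flow-weighted average: C = (1.800·2.300 + 0.4060·120.0) / 2.206 = 52.86/2.206 = 23.96 mg/L.
7.6%/h lost → k = −ln(1 − 0.076) = 0.07904 h⁻¹.
First-order decay: C = 23.96·exp(−k·t) = 23.96·0.8572 = 20.54 mg/L.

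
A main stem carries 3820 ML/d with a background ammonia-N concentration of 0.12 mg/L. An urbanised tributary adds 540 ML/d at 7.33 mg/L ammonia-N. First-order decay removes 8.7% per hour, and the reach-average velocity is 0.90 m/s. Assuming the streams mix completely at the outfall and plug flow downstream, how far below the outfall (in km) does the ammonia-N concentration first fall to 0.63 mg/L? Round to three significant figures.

Conservation of mass: C = (3820·0.1200 + 540.0·7.330) / 4360 = 4417/4360 = 1.013 mg/L.
8.7%/h lost → k = −ln(1 − 0.087) = 0.09102 h⁻¹.
Set 1.013·exp(−k·t) = 0.63 → t = ln(1.013/0.63)/k = 18780 s = 5.218 h.
Distance = v·t = 0.90·18780 = 16910 m = 16.91 km.

16.9 km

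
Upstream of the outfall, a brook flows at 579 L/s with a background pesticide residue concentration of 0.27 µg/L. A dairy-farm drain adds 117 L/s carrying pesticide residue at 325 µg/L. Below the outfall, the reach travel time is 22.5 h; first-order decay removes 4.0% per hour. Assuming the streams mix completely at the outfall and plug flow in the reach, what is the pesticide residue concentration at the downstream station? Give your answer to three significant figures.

Mixed concentration C = ΣQC/ΣQ = (579.0·0.2700 + 117.0·325.0) / 696.0 = 38180/696.0 = 54.86 µg/L.
4.0%/h lost → k = −ln(1 − 0.04) = 0.04082 h⁻¹.
After decay, C = 54.86 × e^(−kt) = 54.86 × 0.3991 = 21.89 µg/L.

21.9 µg/L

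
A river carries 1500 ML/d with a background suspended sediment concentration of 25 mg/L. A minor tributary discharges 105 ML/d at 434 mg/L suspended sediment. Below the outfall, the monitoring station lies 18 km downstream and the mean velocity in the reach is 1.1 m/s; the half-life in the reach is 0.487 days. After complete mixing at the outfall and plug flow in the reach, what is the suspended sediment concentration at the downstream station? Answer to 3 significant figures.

Conservation of mass: C = (1500·25.00 + 105.0·434.0) / 1605 = 83070/1605 = 51.76 mg/L.
Travel time t = 18·1000 / 1.1 = 16360 s = 4.545 h.
Half-life 0.487 d → k = ln 2 / 0.487 = 1.423 d⁻¹.
Decay over the reach: 51.76·exp(−kt) = 51.76·0.7637 = 39.53 mg/L.

39.5 mg/L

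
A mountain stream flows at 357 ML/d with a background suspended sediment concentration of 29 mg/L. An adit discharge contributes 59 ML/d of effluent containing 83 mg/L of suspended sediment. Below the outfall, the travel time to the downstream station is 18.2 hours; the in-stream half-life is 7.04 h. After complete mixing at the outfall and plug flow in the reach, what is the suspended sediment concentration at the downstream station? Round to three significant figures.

6.11 mg/L

Mixed concentration C = ΣQC/ΣQ = (357.0·29.00 + 59.00·83.00) / 416.0 = 15250/416.0 = 36.66 mg/L.
Half-life 7.04 h → k = ln 2 / 7.04 = 0.09846 h⁻¹ = 2.363 d⁻¹.
After decay, C = 36.66 × e^(−kt) = 36.66 × 0.1666 = 6.109 mg/L.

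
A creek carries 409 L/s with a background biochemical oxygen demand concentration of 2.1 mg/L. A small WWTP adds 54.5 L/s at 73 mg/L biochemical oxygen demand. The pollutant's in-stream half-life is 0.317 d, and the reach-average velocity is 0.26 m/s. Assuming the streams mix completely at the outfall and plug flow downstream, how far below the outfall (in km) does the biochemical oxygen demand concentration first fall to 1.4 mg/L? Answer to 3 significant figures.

20.6 km

Flow-weighted average: C = (409.0·2.100 + 54.50·73.00) / 463.5 = 4837/463.5 = 10.44 mg/L.
Half-life 0.317 d → k = ln 2 / 0.317 = 2.187 d⁻¹.
Set 10.44·exp(−k·t) = 1.4 → t = ln(10.44/1.4)/k = 79380 s = 22.05 h.
Distance = v·t = 0.26·79380 = 20640 m = 20.64 km.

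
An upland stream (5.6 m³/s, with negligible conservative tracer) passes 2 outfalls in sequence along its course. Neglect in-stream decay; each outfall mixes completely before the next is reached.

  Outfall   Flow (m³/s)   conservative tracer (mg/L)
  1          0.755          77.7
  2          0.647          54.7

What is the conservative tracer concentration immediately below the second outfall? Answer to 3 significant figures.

Outfall 1: combined Q = 6.355 m³/s; C = (5.600·0 + 0.7550·77.70)/6.355 = 9.231 mg/L.
Outfall 2: combined Q = 7.002 m³/s; C = (6.355·9.231 + 0.6470·54.70)/7.002 = 13.43 mg/L.

13.4 mg/L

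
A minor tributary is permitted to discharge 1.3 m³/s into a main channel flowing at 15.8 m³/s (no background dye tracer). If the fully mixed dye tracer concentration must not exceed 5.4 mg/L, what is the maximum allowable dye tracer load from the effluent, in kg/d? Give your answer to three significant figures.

7980 kg/d

Mass balance at the limit: 15.80·0 + 1.300·Cₑ = 17.10·5.4 → Cₑ = 71.03 mg/L.
Load = 1.300 m³/s × 71.03 g/m³ × 86 400 s/d = 7978 kg/d.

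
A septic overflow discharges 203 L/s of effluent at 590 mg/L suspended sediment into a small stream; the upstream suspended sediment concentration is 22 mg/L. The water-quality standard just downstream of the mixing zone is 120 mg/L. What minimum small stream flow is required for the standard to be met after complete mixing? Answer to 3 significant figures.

974 L/s

Set C_mix = 120: (Q·22.00 + 203.0·590.0) / (Q + 203.0) = 120
→ Q = 203.0·(590.0 − 120)/(120 − 22.00) = 973.6 L/s.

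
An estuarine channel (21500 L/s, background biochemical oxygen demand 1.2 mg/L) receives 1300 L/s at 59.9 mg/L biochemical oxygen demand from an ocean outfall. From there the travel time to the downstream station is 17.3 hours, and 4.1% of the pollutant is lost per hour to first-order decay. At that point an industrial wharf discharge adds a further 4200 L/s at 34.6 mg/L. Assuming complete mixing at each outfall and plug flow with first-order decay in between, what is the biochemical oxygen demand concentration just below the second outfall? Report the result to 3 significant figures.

7.24 mg/L

Flow-weighted average: C = (21500·1.200 + 1300·59.90) / 22800 = 103700/22800 = 4.547 mg/L; combined flow 22800 L/s.
4.1%/h lost → k = −ln(1 − 0.041) = 0.04186 h⁻¹.
After decay, C = 4.547 × e^(−kt) = 4.547 × 0.4847 = 2.204 mg/L.
At the second outfall, C = (22800·2.204 + 4200·34.60) / (22800 + 4200) = 7.243 mg/L.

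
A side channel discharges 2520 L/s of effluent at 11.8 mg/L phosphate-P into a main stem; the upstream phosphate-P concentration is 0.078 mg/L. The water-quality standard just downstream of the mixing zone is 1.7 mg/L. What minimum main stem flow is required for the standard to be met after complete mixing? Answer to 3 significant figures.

15700 L/s

Set C_mix = 1.7: (Q·0.07800 + 2520·11.80) / (Q + 2520) = 1.7
→ Q = 2520·(11.80 − 1.7)/(1.7 − 0.07800) = 15690 L/s.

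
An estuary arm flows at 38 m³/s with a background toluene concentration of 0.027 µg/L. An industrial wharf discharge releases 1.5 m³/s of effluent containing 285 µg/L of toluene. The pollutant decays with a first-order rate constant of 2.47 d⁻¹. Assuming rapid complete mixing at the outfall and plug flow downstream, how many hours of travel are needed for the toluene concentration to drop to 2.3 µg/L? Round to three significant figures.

Conservation of mass: C = (38.00·0.02700 + 1.500·285.0) / 39.50 = 428.5/39.50 = 10.85 µg/L.
10.85·exp(−k·t) = 2.3 → t = ln(10.85/2.3)/k = 54260 s = 15.07 h.

15.1 h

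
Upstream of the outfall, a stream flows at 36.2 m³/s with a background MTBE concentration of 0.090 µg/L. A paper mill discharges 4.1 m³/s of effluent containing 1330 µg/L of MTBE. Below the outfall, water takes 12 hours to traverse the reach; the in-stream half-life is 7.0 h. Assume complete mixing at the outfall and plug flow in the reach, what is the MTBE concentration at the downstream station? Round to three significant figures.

41.3 µg/L

After mixing, C = (36.20·0.09000 + 4.100·1330) / 40.30 = 5456/40.30 = 135.4 µg/L.
Half-life 7.0 h → k = ln 2 / 7.0 = 0.09902 h⁻¹ = 2.377 d⁻¹.
Applying C = C₀e^(−kt): 135.4 × 0.3048 = 41.26 µg/L.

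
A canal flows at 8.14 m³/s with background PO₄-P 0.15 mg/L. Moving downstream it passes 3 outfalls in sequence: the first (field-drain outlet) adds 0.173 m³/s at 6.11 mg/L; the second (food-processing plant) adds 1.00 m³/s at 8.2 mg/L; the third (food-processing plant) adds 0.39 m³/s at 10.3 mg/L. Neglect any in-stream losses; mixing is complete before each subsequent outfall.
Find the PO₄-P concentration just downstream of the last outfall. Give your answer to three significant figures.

1.49 mg/L

Below outfall 1: Q → 8.313 m³/s, C = (8.140·0.1500 + 0.1730·6.110)/8.313 = 0.2740 mg/L.
Below outfall 2: Q → 9.313 m³/s, C = (8.313·0.2740 + 1.000·8.200)/9.313 = 1.125 mg/L.
Below outfall 3: Q → 9.703 m³/s, C = (9.313·1.125 + 0.3900·10.30)/9.703 = 1.494 mg/L.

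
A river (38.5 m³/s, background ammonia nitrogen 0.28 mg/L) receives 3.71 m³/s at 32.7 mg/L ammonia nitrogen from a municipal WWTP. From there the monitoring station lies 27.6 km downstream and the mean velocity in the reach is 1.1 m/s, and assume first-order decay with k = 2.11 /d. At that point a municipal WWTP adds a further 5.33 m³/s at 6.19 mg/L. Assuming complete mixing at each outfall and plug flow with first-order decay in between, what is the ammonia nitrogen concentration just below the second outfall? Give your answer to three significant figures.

2.20 mg/L

Mixed concentration C = ΣQC/ΣQ = (38.50·0.2800 + 3.710·32.70) / 42.21 = 132.1/42.21 = 3.130 mg/L; combined flow 42.21 m³/s.
Travel time t = 27.6·1000 / 1.1 = 25090 s = 6.970 h.
Applying C = C₀e^(−kt): 3.130 × 0.5419 = 1.696 mg/L.
At the second outfall, C = (42.21·1.696 + 5.330·6.190) / (42.21 + 5.330) = 2.200 mg/L.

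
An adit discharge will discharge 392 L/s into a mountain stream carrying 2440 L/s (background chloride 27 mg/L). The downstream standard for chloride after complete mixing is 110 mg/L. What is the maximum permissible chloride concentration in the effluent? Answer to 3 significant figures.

627 mg/L

At the limit, (Qr·Cr + Qe·Cₑ)/(Qr + Qe) = 110:
Cₑ = (2832·110 − 2440·27.00) / 392.0 = 626.6 mg/L.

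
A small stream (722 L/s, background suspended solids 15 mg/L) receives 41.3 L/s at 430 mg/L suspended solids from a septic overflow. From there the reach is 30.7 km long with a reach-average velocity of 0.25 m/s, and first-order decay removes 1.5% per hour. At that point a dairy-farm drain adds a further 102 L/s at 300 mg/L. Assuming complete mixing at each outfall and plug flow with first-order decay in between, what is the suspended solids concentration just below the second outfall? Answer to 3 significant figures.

55.1 mg/L

Mixed concentration C = ΣQC/ΣQ = (722.0·15.00 + 41.30·430.0) / 763.3 = 28590/763.3 = 37.45 mg/L; combined flow 763.3 L/s.
Travel time t = 30.7·1000 / 0.25 = 122800 s = 34.11 h.
1.5%/h lost → k = −ln(1 − 0.015) = 0.01511 h⁻¹.
After decay, C = 37.45 × e^(−kt) = 37.45 × 0.5972 = 22.37 mg/L.
Second outfall: C = (763.3·22.37 + 102.0·300.0)/865.3 = 55.09 mg/L.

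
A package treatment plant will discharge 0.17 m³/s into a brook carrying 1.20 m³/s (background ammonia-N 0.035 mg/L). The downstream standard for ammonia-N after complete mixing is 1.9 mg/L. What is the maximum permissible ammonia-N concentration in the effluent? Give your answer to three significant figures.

15.1 mg/L

At the limit, (Qr·Cr + Qe·Cₑ)/(Qr + Qe) = 1.9:
Cₑ = (1.370·1.9 − 1.200·0.03500) / 0.1700 = 15.06 mg/L.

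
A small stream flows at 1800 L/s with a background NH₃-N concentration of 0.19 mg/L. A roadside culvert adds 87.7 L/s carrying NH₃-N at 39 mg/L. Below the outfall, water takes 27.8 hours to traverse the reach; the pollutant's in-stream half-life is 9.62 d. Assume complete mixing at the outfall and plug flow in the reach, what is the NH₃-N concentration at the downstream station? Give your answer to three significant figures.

1.83 mg/L

Mass balance: C = (1800·0.1900 + 87.70·39.00) / 1888 = 3762/1888 = 1.993 mg/L.
Half-life 9.62 d → k = ln 2 / 9.62 = 0.07205 d⁻¹.
First-order decay: C = 1.993·exp(−k·t) = 1.993·0.9199 = 1.833 mg/L.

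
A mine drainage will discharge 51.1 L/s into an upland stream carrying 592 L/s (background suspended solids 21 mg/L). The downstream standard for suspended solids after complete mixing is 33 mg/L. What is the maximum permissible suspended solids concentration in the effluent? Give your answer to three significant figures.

172 mg/L

At the limit, (Qr·Cr + Qe·Cₑ)/(Qr + Qe) = 33:
Cₑ = (643.1·33 − 592.0·21.00) / 51.10 = 172.0 mg/L.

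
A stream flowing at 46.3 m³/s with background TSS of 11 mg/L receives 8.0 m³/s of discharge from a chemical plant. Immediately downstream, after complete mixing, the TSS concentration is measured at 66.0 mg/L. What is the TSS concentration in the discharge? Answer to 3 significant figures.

Mass balance: 46.30·11.00 + 8.000·Cₑ = 54.30·66.00
→ Cₑ = (54.30·66.00 − 46.30·11.00) / 8.000 = 384.3 mg/L.

384 mg/L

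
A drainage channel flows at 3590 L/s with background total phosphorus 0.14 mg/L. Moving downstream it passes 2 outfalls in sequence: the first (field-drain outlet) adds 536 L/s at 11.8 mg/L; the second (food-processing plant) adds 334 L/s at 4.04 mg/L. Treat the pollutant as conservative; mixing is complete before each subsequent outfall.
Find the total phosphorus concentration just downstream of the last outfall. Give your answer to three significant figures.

1.83 mg/L

Below outfall 1: Q → 4126 L/s, C = (3590·0.1400 + 536.0·11.80)/4126 = 1.655 mg/L.
Below outfall 2: Q → 4460 L/s, C = (4126·1.655 + 334.0·4.040)/4460 = 1.833 mg/L.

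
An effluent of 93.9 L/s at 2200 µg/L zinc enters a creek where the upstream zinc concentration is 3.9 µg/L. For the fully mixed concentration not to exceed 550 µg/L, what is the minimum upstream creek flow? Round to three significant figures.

Set C_mix = 550: (Q·3.900 + 93.90·2200) / (Q + 93.90) = 550
→ Q = 93.90·(2200 − 550)/(550 − 3.900) = 283.7 L/s.

284 L/s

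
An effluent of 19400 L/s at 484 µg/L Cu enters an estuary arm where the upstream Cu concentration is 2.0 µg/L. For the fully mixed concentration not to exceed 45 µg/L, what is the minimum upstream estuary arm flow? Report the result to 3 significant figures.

Set C_mix = 45: (Q·2.000 + 19400·484.0) / (Q + 19400) = 45
→ Q = 19400·(484.0 − 45)/(45 − 2.000) = 198100 L/s.

198000 L/s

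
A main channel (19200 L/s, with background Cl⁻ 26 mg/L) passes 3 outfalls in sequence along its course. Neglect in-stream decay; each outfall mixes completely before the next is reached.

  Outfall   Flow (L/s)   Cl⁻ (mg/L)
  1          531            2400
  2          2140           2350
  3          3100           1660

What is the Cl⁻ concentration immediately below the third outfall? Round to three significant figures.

Below outfall 1: Q → 19730 L/s, C = (19200·26.00 + 531.0·2400)/19730 = 89.89 mg/L.
Below outfall 2: Q → 21870 L/s, C = (19730·89.89 + 2140·2350)/21870 = 311.0 mg/L.
Below outfall 3: Q → 24970 L/s, C = (21870·311.0 + 3100·1660)/24970 = 478.5 mg/L.

478 mg/L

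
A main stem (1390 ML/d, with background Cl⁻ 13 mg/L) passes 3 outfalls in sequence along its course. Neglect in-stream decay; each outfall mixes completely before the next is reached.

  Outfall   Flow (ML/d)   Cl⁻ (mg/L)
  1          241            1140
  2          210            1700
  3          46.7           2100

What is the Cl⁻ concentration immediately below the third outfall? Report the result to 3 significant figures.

396 mg/L

After outfall 1: Q = 1390 + 241.0 = 1631 ML/d; C = (1390·13.00 + 241.0·1140)/1631 = 179.5 mg/L.
After outfall 2: Q = 1631 + 210.0 = 1841 ML/d; C = (1631·179.5 + 210.0·1700)/1841 = 353.0 mg/L.
After outfall 3: Q = 1841 + 46.70 = 1888 ML/d; C = (1841·353.0 + 46.70·2100)/1888 = 396.2 mg/L.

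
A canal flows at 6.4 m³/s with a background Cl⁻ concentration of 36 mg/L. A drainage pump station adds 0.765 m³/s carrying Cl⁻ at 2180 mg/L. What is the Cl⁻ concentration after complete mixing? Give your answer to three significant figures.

Mass balance: C = (6.400·36.00 + 0.7650·2180) / 7.165 = 1898/7.165 = 264.9 mg/L.

265 mg/L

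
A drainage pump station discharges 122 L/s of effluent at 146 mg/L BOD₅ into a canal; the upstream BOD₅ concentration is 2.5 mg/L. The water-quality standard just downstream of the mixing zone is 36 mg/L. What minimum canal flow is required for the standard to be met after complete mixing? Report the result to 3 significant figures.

401 L/s

Set C_mix = 36: (Q·2.500 + 122.0·146.0) / (Q + 122.0) = 36
→ Q = 122.0·(146.0 − 36)/(36 − 2.500) = 400.6 L/s.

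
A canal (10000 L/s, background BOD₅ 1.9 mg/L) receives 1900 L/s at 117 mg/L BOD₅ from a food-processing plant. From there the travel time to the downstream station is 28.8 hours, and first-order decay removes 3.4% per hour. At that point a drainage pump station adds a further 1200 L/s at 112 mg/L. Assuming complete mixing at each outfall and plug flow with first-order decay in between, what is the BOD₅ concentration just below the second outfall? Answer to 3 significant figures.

Flow-weighted average: C = (10000·1.900 + 1900·117.0) / 11900 = 241300/11900 = 20.28 mg/L; combined flow 11900 L/s.
3.4%/h lost → k = −ln(1 − 0.034) = 0.03459 h⁻¹.
Decay over the reach: 20.28·exp(−kt) = 20.28·0.3693 = 7.488 mg/L.
Second outfall: C = (11900·7.488 + 1200·112.0)/13100 = 17.06 mg/L.

17.1 mg/L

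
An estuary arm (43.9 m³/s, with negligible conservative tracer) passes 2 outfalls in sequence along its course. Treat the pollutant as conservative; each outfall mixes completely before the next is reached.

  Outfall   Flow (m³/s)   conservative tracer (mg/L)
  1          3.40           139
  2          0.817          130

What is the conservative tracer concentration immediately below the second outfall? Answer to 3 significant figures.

Below outfall 1: Q → 47.30 m³/s, C = (43.90·0 + 3.400·139.0)/47.30 = 9.992 mg/L.
Below outfall 2: Q → 48.12 m³/s, C = (47.30·9.992 + 0.8170·130.0)/48.12 = 12.03 mg/L.

12.0 mg/L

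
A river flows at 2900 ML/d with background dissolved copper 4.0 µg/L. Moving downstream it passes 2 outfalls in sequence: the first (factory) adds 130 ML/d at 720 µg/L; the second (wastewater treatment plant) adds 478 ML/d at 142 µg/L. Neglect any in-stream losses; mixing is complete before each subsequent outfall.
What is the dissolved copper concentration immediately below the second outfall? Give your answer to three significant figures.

49.3 µg/L

Outfall 1: combined Q = 3030 ML/d; C = (2900·4.000 + 130.0·720.0)/3030 = 34.72 µg/L.
Outfall 2: combined Q = 3508 ML/d; C = (3030·34.72 + 478.0·142.0)/3508 = 49.34 µg/L.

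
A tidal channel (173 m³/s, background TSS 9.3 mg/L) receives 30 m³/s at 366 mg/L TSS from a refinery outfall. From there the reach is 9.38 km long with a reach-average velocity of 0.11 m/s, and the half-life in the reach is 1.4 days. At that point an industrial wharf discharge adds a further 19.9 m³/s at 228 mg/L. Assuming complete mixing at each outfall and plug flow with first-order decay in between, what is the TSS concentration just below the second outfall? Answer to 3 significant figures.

Conservation of mass: C = (173.0·9.300 + 30.00·366.0) / 203.0 = 12590/203.0 = 62.01 mg/L; combined flow 203.0 m³/s.
Travel time t = 9.38·1000 / 0.11 = 85270 s = 23.69 h.
Half-life 1.4 d → k = ln 2 / 1.4 = 0.4951 d⁻¹.
Applying C = C₀e^(−kt): 62.01 × 0.6135 = 38.04 mg/L.
At the second outfall, C = (203.0·38.04 + 19.90·228.0) / (203.0 + 19.90) = 55.00 mg/L.

55.0 mg/L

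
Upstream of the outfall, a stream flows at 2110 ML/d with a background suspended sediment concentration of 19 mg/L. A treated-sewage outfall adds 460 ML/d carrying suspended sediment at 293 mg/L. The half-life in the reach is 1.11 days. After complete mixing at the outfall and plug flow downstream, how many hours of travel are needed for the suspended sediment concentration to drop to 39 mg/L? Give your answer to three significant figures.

Conservation of mass: C = (2110·19.00 + 460.0·293.0) / 2570 = 174900/2570 = 68.04 mg/L.
Half-life 1.11 d → k = ln 2 / 1.11 = 0.6245 d⁻¹.
68.04·exp(−k·t) = 39 → t = ln(68.04/39)/k = 77010 s = 21.39 h.

21.4 h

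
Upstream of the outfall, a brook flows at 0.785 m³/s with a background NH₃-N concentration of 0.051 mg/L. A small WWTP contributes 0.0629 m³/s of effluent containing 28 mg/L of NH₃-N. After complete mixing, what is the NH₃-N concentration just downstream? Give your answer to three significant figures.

Mixed concentration C = ΣQC/ΣQ = (0.7850·0.05100 + 0.06290·28.00) / 0.8479 = 1.801/0.8479 = 2.124 mg/L.

2.12 mg/L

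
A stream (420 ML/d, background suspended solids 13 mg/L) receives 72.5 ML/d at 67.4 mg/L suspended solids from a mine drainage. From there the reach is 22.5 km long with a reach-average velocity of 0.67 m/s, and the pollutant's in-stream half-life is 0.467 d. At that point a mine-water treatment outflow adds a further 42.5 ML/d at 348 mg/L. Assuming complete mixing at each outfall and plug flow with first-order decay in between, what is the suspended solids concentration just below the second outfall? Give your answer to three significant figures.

Conservation of mass: C = (420.0·13.00 + 72.50·67.40) / 492.5 = 10350/492.5 = 21.01 mg/L; combined flow 492.5 ML/d.
Travel time t = 22.5·1000 / 0.67 = 33580 s = 9.328 h.
Half-life 0.467 d → k = ln 2 / 0.467 = 1.484 d⁻¹.
First-order decay: C = 21.01·exp(−k·t) = 21.01·0.5616 = 11.80 mg/L.
At the second outfall, C = (492.5·11.80 + 42.50·348.0) / (492.5 + 42.50) = 38.51 mg/L.

38.5 mg/L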